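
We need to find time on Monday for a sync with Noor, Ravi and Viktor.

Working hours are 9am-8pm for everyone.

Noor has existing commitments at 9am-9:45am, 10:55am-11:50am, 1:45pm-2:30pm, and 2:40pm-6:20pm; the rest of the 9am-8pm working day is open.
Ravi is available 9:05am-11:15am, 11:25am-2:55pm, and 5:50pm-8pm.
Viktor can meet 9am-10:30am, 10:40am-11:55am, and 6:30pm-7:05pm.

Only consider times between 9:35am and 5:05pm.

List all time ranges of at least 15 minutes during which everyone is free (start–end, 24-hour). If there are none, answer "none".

09:45–10:30, 10:40–10:55

Noor free within 09:00–20:00: 09:45–10:55, 11:50–13:45, 14:30–14:40, 18:20–20:00.
Noor ∩ Ravi: 09:45–10:55, 11:50–13:45, 14:30–14:40, 18:20–20:00.
Noor ∩ Ravi ∩ Viktor: 09:45–10:30, 10:40–10:55, 11:50–11:55, 18:30–19:05.
Restricted to 09:35–17:05: 09:45–10:30, 10:40–10:55, 11:50–11:55.
Windows ≥ 15 min: 09:45–10:30, 10:40–10:55.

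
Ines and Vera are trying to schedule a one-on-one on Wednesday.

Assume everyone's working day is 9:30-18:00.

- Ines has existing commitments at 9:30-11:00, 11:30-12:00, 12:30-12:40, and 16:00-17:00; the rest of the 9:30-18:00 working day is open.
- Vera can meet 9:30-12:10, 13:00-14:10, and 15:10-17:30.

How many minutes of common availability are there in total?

Ines free within 09:30–18:00: 11:00–11:30, 12:00–12:30, 12:40–16:00, 17:00–18:00.
Ines ∩ Vera: 11:00–11:30, 12:00–12:10, 13:00–14:10, 15:10–16:00, 17:00–17:30.
Total common minutes: 30 + 10 + 70 + 50 + 30 = 190.

190 minutes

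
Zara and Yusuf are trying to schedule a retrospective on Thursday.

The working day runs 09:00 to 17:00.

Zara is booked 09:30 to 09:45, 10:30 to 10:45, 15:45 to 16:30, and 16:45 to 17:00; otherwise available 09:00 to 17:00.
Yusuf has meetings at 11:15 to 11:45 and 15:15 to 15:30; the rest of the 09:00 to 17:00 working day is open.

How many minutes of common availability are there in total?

Zara free within 09:00–17:00: 09:00–09:30, 09:45–10:30, 10:45–15:45, 16:30–16:45.
Yusuf free within 09:00–17:00: 09:00–11:15, 11:45–15:15, 15:30–17:00.
Zara ∩ Yusuf: 09:00–09:30, 09:45–10:30, 10:45–11:15, 11:45–15:15, 15:30–15:45, 16:30–16:45.
Total common minutes: 30 + 45 + 30 + 210 + 15 + 15 = 345.

345 minutes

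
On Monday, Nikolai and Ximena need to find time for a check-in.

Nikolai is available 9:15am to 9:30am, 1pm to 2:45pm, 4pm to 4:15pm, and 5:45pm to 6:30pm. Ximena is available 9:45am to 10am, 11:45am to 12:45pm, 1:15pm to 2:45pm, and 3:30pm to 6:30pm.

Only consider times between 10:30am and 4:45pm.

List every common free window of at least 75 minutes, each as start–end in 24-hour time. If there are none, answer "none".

Nikolai ∩ Ximena: 13:15–14:45, 16:00–16:15, 17:45–18:30.
Restricted to 10:30–16:45: 13:15–14:45, 16:00–16:15.
Windows ≥ 75 min: 13:15–14:45.

13:15–14:45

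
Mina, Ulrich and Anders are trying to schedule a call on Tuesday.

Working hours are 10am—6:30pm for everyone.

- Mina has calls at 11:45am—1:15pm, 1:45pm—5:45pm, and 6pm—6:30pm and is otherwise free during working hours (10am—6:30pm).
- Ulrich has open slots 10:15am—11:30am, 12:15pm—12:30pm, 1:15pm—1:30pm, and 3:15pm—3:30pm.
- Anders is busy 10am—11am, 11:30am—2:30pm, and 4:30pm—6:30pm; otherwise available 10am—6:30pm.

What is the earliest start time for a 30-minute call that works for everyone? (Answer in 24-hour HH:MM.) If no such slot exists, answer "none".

11:00

Mina free within 10:00–18:30: 10:00–11:45, 13:15–13:45, 17:45–18:00.
Anders free within 10:00–18:30: 11:00–11:30, 14:30–16:30.
Mina ∩ Ulrich: 10:15–11:30, 13:15–13:30.
Mina ∩ Ulrich ∩ Anders: 11:00–11:30.
Windows ≥ 30 min: 11:00–11:30.
Earliest such window starts at 11:00.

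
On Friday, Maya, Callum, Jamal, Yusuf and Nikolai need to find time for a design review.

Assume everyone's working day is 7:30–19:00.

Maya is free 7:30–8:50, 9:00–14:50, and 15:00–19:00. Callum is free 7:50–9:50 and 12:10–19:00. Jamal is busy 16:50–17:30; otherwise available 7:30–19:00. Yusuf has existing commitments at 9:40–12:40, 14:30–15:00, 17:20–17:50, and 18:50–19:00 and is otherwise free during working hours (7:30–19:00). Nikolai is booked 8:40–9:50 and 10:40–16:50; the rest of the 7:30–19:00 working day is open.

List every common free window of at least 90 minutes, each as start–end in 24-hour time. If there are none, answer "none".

Jamal free within 07:30–19:00: 07:30–16:50, 17:30–19:00.
Yusuf free within 07:30–19:00: 07:30–09:40, 12:40–14:30, 15:00–17:20, 17:50–18:50.
Nikolai free within 07:30–19:00: 07:30–08:40, 09:50–10:40, 16:50–19:00.
Maya ∩ Callum: 07:50–08:50, 09:00–09:50, 12:10–14:50, 15:00–19:00.
Maya ∩ Callum ∩ Jamal: 07:50–08:50, 09:00–09:50, 12:10–14:50, 15:00–16:50, 17:30–19:00.
Maya ∩ Callum ∩ Jamal ∩ Yusuf: 07:50–08:50, 09:00–09:40, 12:40–14:30, 15:00–16:50, 17:50–18:50.
Maya ∩ Callum ∩ Jamal ∩ Yusuf ∩ Nikolai: 07:50–08:40, 17:50–18:50.
Windows ≥ 90 min: (none).

none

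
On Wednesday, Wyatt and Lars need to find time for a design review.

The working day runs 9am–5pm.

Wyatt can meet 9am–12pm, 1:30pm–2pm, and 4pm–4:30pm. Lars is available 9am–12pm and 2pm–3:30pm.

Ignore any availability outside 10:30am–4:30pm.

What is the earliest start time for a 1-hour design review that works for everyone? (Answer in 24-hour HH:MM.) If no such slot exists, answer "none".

10:30

Wyatt ∩ Lars: 09:00–12:00.
Restricted to 10:30–16:30: 10:30–12:00.
Windows ≥ 60 min: 10:30–12:00.
Earliest such window starts at 10:30.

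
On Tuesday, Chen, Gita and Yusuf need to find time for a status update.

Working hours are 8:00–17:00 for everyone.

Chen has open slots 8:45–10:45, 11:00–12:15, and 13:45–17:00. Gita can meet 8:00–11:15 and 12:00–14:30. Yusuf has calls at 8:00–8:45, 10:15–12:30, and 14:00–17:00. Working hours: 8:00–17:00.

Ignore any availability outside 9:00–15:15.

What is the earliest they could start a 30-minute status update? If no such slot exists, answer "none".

Yusuf free within 08:00–17:00: 08:45–10:15, 12:30–14:00.
Chen ∩ Gita: 08:45–10:45, 11:00–11:15, 12:00–12:15, 13:45–14:30.
Chen ∩ Gita ∩ Yusuf: 08:45–10:15, 13:45–14:00.
Restricted to 09:00–15:15: 09:00–10:15, 13:45–14:00.
Windows ≥ 30 min: 09:00–10:15.
Earliest such window starts at 09:00.

09:00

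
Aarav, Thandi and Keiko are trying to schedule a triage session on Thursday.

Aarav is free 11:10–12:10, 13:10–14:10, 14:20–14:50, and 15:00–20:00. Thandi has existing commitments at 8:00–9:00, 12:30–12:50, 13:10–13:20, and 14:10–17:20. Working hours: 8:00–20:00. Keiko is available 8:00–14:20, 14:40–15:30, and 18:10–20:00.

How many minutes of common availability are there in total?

220 minutes

Thandi free within 08:00–20:00: 09:00–12:30, 12:50–13:10, 13:20–14:10, 17:20–20:00.
Aarav ∩ Thandi: 11:10–12:10, 13:20–14:10, 17:20–20:00.
Aarav ∩ Thandi ∩ Keiko: 11:10–12:10, 13:20–14:10, 18:10–20:00.
Total common minutes: 60 + 50 + 110 = 220.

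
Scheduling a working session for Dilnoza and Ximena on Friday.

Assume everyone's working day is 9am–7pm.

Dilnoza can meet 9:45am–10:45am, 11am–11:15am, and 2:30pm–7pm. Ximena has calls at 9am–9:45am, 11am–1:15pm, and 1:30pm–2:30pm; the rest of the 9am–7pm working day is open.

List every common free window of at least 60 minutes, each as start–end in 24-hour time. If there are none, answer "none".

Ximena free within 09:00–19:00: 09:45–11:00, 13:15–13:30, 14:30–19:00.
Dilnoza ∩ Ximena: 09:45–10:45, 14:30–19:00.
Windows ≥ 60 min: 09:45–10:45, 14:30–19:00.

09:45–10:45, 14:30–19:00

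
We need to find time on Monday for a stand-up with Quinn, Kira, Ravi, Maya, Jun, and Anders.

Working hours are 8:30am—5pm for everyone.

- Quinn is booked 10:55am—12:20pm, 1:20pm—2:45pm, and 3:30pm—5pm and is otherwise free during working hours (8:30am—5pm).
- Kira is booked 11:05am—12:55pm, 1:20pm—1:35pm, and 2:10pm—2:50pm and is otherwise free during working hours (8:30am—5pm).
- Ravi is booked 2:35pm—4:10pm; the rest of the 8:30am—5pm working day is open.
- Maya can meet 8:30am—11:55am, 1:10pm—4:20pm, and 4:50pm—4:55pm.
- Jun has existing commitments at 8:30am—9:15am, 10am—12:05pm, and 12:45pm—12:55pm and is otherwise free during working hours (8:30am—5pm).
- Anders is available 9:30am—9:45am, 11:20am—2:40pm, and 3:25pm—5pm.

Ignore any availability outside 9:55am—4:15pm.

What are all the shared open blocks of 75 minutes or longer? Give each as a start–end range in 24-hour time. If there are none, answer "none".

Quinn free within 08:30–17:00: 08:30–10:55, 12:20–13:20, 14:45–15:30.
Kira free within 08:30–17:00: 08:30–11:05, 12:55–13:20, 13:35–14:10, 14:50–17:00.
Ravi free within 08:30–17:00: 08:30–14:35, 16:10–17:00.
Jun free within 08:30–17:00: 09:15–10:00, 12:05–12:45, 12:55–17:00.
Quinn ∩ Kira: 08:30–10:55, 12:55–13:20, 14:50–15:30.
Quinn ∩ Kira ∩ Ravi: 08:30–10:55, 12:55–13:20.
Quinn ∩ Kira ∩ Ravi ∩ Maya: 08:30–10:55, 13:10–13:20.
Quinn ∩ Kira ∩ Ravi ∩ Maya ∩ Jun: 09:15–10:00, 13:10–13:20.
Quinn ∩ Kira ∩ Ravi ∩ Maya ∩ Jun ∩ Anders: 09:30–09:45, 13:10–13:20.
Restricted to 09:55–16:15: 13:10–13:20.
Windows ≥ 75 min: (none).

none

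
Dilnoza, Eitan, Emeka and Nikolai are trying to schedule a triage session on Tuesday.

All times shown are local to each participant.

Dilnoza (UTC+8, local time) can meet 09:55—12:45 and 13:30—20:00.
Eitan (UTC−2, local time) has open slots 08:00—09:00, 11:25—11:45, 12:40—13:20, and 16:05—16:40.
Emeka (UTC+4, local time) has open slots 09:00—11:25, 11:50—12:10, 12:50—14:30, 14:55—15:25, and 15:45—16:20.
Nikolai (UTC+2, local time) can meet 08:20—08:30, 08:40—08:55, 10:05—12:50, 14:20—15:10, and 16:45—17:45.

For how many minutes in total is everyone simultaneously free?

30 minutes

Dilnoza → UTC: 01:55–04:45, 05:30–12:00.
Eitan → UTC: 10:00–11:00, 13:25–13:45, 14:40–15:20, 18:05–18:40.
Emeka → UTC: 05:00–07:25, 07:50–08:10, 08:50–10:30, 10:55–11:25, 11:45–12:20.
Nikolai → UTC: 06:20–06:30, 06:40–06:55, 08:05–10:50, 12:20–13:10, 14:45–15:45.
Dilnoza ∩ Eitan: 10:00–11:00.
Dilnoza ∩ Eitan ∩ Emeka: 10:00–10:30, 10:55–11:00.
Dilnoza ∩ Eitan ∩ Emeka ∩ Nikolai: 10:00–10:30.
Total common minutes: 30.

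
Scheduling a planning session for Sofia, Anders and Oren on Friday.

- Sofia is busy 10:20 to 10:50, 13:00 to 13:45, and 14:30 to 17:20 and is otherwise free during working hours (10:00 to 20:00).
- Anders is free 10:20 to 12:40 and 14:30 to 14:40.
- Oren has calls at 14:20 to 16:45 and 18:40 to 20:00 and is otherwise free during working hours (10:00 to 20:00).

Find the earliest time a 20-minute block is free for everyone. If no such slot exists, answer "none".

Sofia free within 10:00–20:00: 10:00–10:20, 10:50–13:00, 13:45–14:30, 17:20–20:00.
Oren free within 10:00–20:00: 10:00–14:20, 16:45–18:40.
Sofia ∩ Anders: 10:50–12:40.
Sofia ∩ Anders ∩ Oren: 10:50–12:40.
Windows ≥ 20 min: 10:50–12:40.
Earliest such window starts at 10:50.

10:50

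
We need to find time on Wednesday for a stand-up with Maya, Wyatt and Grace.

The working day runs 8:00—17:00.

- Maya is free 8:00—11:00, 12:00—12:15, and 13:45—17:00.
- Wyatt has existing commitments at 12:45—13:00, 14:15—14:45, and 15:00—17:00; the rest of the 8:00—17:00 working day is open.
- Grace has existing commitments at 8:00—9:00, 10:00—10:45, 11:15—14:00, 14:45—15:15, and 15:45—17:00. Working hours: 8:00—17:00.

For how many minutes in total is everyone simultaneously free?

90 minutes

Wyatt free within 08:00–17:00: 08:00–12:45, 13:00–14:15, 14:45–15:00.
Grace free within 08:00–17:00: 09:00–10:00, 10:45–11:15, 14:00–14:45, 15:15–15:45.
Maya ∩ Wyatt: 08:00–11:00, 12:00–12:15, 13:45–14:15, 14:45–15:00.
Maya ∩ Wyatt ∩ Grace: 09:00–10:00, 10:45–11:00, 14:00–14:15.
Total common minutes: 60 + 15 + 15 = 90.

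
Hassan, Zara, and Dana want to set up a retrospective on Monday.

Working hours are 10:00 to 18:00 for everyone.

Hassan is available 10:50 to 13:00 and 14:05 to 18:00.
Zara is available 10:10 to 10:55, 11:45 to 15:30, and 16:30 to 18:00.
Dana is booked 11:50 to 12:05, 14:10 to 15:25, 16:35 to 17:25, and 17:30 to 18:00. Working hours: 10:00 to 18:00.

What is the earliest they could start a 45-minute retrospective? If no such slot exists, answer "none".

Dana free within 10:00–18:00: 10:00–11:50, 12:05–14:10, 15:25–16:35, 17:25–17:30.
Hassan ∩ Zara: 10:50–10:55, 11:45–13:00, 14:05–15:30, 16:30–18:00.
Hassan ∩ Zara ∩ Dana: 10:50–10:55, 11:45–11:50, 12:05–13:00, 14:05–14:10, 15:25–15:30, 16:30–16:35, 17:25–17:30.
Windows ≥ 45 min: 12:05–13:00.
Earliest such window starts at 12:05.

12:05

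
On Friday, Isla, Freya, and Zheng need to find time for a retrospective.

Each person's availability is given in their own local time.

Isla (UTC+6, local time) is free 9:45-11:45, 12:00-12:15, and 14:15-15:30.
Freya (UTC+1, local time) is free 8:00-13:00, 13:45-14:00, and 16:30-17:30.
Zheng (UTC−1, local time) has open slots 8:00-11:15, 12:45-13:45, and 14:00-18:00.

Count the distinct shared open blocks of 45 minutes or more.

0

Isla → UTC: 03:45–05:45, 06:00–06:15, 08:15–09:30.
Freya → UTC: 07:00–12:00, 12:45–13:00, 15:30–16:30.
Zheng → UTC: 09:00–12:15, 13:45–14:45, 15:00–19:00.
Isla ∩ Freya: 08:15–09:30.
Isla ∩ Freya ∩ Zheng: 09:00–09:30.
Windows ≥ 45 min: (none).
That's 0 windows.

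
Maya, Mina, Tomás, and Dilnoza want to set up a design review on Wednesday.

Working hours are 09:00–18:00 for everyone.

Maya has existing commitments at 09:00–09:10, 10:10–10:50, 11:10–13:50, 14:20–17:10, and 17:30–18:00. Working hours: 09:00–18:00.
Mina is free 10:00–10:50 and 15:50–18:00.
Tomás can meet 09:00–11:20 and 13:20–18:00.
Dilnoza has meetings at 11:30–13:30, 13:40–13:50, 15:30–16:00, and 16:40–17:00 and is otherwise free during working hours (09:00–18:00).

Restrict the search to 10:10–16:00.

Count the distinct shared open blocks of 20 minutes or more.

Maya free within 09:00–18:00: 09:10–10:10, 10:50–11:10, 13:50–14:20, 17:10–17:30.
Dilnoza free within 09:00–18:00: 09:00–11:30, 13:30–13:40, 13:50–15:30, 16:00–16:40, 17:00–18:00.
Maya ∩ Mina: 10:00–10:10, 17:10–17:30.
Maya ∩ Mina ∩ Tomás: 10:00–10:10, 17:10–17:30.
Maya ∩ Mina ∩ Tomás ∩ Dilnoza: 10:00–10:10, 17:10–17:30.
Restricted to 10:10–16:00: (none).
Windows ≥ 20 min: (none).
That's 0 windows.

0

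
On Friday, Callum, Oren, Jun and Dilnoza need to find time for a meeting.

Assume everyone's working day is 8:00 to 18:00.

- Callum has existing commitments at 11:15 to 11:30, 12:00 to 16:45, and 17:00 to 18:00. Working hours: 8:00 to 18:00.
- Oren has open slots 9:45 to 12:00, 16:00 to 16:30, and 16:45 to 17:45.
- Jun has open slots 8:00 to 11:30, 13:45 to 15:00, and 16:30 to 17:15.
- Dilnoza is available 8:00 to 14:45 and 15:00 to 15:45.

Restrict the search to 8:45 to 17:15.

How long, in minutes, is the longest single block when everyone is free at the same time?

Callum free within 08:00–18:00: 08:00–11:15, 11:30–12:00, 16:45–17:00.
Callum ∩ Oren: 09:45–11:15, 11:30–12:00, 16:45–17:00.
Callum ∩ Oren ∩ Jun: 09:45–11:15, 16:45–17:00.
Callum ∩ Oren ∩ Jun ∩ Dilnoza: 09:45–11:15.
Restricted to 08:45–17:15: 09:45–11:15.
Single common window of 90 minutes.

90 minutes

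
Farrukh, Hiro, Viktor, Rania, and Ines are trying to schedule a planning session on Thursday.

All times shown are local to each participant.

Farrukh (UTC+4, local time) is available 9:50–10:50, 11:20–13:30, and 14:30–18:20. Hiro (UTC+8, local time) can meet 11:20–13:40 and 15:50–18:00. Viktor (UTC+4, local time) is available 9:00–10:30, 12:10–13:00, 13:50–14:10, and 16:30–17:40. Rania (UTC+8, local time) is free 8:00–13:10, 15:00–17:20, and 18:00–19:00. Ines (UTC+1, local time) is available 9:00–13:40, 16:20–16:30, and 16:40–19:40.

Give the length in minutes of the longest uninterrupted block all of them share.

50 minutes

Farrukh → UTC: 05:50–06:50, 07:20–09:30, 10:30–14:20.
Hiro → UTC: 03:20–05:40, 07:50–10:00.
Viktor → UTC: 05:00–06:30, 08:10–09:00, 09:50–10:10, 12:30–13:40.
Rania → UTC: 00:00–05:10, 07:00–09:20, 10:00–11:00.
Ines → UTC: 08:00–12:40, 15:20–15:30, 15:40–18:40.
Farrukh ∩ Hiro: 07:50–09:30.
Farrukh ∩ Hiro ∩ Viktor: 08:10–09:00.
Farrukh ∩ Hiro ∩ Viktor ∩ Rania: 08:10–09:00.
Farrukh ∩ Hiro ∩ Viktor ∩ Rania ∩ Ines: 08:10–09:00.
Single common window of 50 minutes.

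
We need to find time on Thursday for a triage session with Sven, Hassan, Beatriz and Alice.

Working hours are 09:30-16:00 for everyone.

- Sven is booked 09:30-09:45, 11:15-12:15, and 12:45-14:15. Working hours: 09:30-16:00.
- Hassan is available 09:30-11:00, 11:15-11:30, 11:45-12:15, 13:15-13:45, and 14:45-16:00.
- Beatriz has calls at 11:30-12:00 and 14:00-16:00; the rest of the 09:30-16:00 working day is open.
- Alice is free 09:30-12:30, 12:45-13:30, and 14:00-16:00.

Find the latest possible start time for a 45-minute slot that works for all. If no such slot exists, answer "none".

10:15

Sven free within 09:30–16:00: 09:45–11:15, 12:15–12:45, 14:15–16:00.
Beatriz free within 09:30–16:00: 09:30–11:30, 12:00–14:00.
Sven ∩ Hassan: 09:45–11:00, 14:45–16:00.
Sven ∩ Hassan ∩ Beatriz: 09:45–11:00.
Sven ∩ Hassan ∩ Beatriz ∩ Alice: 09:45–11:00.
Windows ≥ 45 min: 09:45–11:00.
Latest start in the last window 09:45–11:00 is 11:00 − 45 min = 10:15.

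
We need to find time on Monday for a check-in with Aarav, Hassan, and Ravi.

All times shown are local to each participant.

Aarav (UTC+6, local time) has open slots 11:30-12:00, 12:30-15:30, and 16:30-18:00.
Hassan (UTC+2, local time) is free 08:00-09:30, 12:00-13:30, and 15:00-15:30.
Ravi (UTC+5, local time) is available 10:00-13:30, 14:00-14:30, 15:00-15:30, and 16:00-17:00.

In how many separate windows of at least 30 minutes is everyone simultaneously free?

2

Aarav → UTC: 05:30–06:00, 06:30–09:30, 10:30–12:00.
Hassan → UTC: 06:00–07:30, 10:00–11:30, 13:00–13:30.
Ravi → UTC: 05:00–08:30, 09:00–09:30, 10:00–10:30, 11:00–12:00.
Aarav ∩ Hassan: 06:30–07:30, 10:30–11:30.
Aarav ∩ Hassan ∩ Ravi: 06:30–07:30, 11:00–11:30.
Windows ≥ 30 min: 06:30–07:30, 11:00–11:30.
That's 2 windows.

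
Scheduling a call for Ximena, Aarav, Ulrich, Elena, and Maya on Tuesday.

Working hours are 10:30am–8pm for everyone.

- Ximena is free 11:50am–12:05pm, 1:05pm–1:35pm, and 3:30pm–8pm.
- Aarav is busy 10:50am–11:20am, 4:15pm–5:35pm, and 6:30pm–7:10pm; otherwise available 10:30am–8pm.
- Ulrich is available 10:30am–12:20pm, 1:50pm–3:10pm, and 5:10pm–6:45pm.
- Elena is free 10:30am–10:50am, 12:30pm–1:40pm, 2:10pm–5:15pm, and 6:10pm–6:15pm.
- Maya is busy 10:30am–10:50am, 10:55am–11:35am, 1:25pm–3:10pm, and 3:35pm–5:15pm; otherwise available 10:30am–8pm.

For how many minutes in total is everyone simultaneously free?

Aarav free within 10:30–20:00: 10:30–10:50, 11:20–16:15, 17:35–18:30, 19:10–20:00.
Maya free within 10:30–20:00: 10:50–10:55, 11:35–13:25, 15:10–15:35, 17:15–20:00.
Ximena ∩ Aarav: 11:50–12:05, 13:05–13:35, 15:30–16:15, 17:35–18:30, 19:10–20:00.
Ximena ∩ Aarav ∩ Ulrich: 11:50–12:05, 17:35–18:30.
Ximena ∩ Aarav ∩ Ulrich ∩ Elena: 18:10–18:15.
Ximena ∩ Aarav ∩ Ulrich ∩ Elena ∩ Maya: 18:10–18:15.
Total common minutes: 5.

5 minutes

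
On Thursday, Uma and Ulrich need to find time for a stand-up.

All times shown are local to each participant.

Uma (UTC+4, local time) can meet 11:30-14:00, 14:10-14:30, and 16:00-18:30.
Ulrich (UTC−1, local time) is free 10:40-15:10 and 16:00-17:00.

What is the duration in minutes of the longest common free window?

Uma → UTC: 07:30–10:00, 10:10–10:30, 12:00–14:30.
Ulrich → UTC: 11:40–16:10, 17:00–18:00.
Uma ∩ Ulrich: 12:00–14:30.
Single common window of 150 minutes.

150 minutes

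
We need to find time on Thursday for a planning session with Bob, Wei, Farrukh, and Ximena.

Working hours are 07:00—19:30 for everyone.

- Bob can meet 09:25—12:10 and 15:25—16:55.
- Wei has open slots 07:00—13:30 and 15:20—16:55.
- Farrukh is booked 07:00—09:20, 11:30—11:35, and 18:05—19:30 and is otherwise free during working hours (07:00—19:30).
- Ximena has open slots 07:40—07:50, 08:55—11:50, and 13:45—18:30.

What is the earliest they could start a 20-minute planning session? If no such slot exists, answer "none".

09:25

Farrukh free within 07:00–19:30: 09:20–11:30, 11:35–18:05.
Bob ∩ Wei: 09:25–12:10, 15:25–16:55.
Bob ∩ Wei ∩ Farrukh: 09:25–11:30, 11:35–12:10, 15:25–16:55.
Bob ∩ Wei ∩ Farrukh ∩ Ximena: 09:25–11:30, 11:35–11:50, 15:25–16:55.
Windows ≥ 20 min: 09:25–11:30, 15:25–16:55.
Earliest such window starts at 09:25.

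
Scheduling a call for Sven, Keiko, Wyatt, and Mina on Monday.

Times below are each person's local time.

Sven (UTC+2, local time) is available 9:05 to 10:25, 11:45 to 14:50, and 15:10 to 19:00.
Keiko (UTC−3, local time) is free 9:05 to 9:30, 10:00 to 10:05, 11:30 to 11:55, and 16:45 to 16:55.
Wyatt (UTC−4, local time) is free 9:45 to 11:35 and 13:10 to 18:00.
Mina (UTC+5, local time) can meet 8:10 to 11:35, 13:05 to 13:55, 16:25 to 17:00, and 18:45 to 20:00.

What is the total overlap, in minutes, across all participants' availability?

25 minutes

Sven → UTC: 07:05–08:25, 09:45–12:50, 13:10–17:00.
Keiko → UTC: 12:05–12:30, 13:00–13:05, 14:30–14:55, 19:45–19:55.
Wyatt → UTC: 13:45–15:35, 17:10–22:00.
Mina → UTC: 03:10–06:35, 08:05–08:55, 11:25–12:00, 13:45–15:00.
Sven ∩ Keiko: 12:05–12:30, 14:30–14:55.
Sven ∩ Keiko ∩ Wyatt: 14:30–14:55.
Sven ∩ Keiko ∩ Wyatt ∩ Mina: 14:30–14:55.
Total common minutes: 25.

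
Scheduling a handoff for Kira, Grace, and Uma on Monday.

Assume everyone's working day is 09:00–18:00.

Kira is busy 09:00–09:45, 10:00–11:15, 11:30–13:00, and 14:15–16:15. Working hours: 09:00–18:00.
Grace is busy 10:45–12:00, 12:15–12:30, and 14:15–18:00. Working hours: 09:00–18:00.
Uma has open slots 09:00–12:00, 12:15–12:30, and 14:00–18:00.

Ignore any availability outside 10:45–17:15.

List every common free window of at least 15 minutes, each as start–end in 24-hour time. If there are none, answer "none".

14:00–14:15

Kira free within 09:00–18:00: 09:45–10:00, 11:15–11:30, 13:00–14:15, 16:15–18:00.
Grace free within 09:00–18:00: 09:00–10:45, 12:00–12:15, 12:30–14:15.
Kira ∩ Grace: 09:45–10:00, 13:00–14:15.
Kira ∩ Grace ∩ Uma: 09:45–10:00, 14:00–14:15.
Restricted to 10:45–17:15: 14:00–14:15.
Windows ≥ 15 min: 14:00–14:15.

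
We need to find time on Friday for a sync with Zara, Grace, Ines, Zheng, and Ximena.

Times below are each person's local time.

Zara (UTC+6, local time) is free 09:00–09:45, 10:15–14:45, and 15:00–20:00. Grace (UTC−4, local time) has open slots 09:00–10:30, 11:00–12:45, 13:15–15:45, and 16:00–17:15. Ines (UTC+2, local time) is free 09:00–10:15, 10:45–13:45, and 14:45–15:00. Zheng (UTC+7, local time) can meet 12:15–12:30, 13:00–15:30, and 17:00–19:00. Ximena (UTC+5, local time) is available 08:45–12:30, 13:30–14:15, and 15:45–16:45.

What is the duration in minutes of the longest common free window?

0 minutes

Zara → UTC: 03:00–03:45, 04:15–08:45, 09:00–14:00.
Grace → UTC: 13:00–14:30, 15:00–16:45, 17:15–19:45, 20:00–21:15.
Ines → UTC: 07:00–08:15, 08:45–11:45, 12:45–13:00.
Zheng → UTC: 05:15–05:30, 06:00–08:30, 10:00–12:00.
Ximena → UTC: 03:45–07:30, 08:30–09:15, 10:45–11:45.
Zara ∩ Grace: 13:00–14:00.
Zara ∩ Grace ∩ Ines: (none).
Zara ∩ Grace ∩ Ines ∩ Zheng: (none).
Zara ∩ Grace ∩ Ines ∩ Zheng ∩ Ximena: (none).
No common window.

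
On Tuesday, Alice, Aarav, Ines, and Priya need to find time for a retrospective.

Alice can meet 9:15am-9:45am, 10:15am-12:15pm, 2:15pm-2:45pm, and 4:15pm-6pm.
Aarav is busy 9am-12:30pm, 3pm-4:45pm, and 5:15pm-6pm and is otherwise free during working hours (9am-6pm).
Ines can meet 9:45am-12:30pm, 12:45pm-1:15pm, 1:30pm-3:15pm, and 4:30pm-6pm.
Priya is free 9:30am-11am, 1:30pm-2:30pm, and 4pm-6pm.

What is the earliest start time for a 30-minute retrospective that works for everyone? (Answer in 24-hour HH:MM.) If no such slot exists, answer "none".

Aarav free within 09:00–18:00: 12:30–15:00, 16:45–17:15.
Alice ∩ Aarav: 14:15–14:45, 16:45–17:15.
Alice ∩ Aarav ∩ Ines: 14:15–14:45, 16:45–17:15.
Alice ∩ Aarav ∩ Ines ∩ Priya: 14:15–14:30, 16:45–17:15.
Windows ≥ 30 min: 16:45–17:15.
Earliest such window starts at 16:45.

16:45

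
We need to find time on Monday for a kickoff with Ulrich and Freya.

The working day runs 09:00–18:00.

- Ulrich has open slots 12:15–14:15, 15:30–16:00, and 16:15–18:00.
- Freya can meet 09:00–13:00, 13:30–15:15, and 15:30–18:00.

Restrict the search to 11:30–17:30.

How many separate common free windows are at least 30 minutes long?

Ulrich ∩ Freya: 12:15–13:00, 13:30–14:15, 15:30–16:00, 16:15–18:00.
Restricted to 11:30–17:30: 12:15–13:00, 13:30–14:15, 15:30–16:00, 16:15–17:30.
Windows ≥ 30 min: 12:15–13:00, 13:30–14:15, 15:30–16:00, 16:15–17:30.
That's 4 windows.

4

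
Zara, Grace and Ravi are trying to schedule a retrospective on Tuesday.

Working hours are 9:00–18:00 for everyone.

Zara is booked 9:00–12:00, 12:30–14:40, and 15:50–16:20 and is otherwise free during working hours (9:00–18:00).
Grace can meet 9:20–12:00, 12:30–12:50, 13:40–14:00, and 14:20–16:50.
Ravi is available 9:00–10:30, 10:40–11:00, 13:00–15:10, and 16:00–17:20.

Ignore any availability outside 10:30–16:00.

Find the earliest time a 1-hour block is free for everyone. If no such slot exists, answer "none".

Zara free within 09:00–18:00: 12:00–12:30, 14:40–15:50, 16:20–18:00.
Zara ∩ Grace: 14:40–15:50, 16:20–16:50.
Zara ∩ Grace ∩ Ravi: 14:40–15:10, 16:20–16:50.
Restricted to 10:30–16:00: 14:40–15:10.
Windows ≥ 60 min: (none).

none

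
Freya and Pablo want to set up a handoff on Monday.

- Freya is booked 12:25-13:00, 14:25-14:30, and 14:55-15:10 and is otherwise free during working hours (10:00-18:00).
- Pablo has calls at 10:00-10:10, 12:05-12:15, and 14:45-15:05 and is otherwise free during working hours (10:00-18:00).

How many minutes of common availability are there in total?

395 minutes

Freya free within 10:00–18:00: 10:00–12:25, 13:00–14:25, 14:30–14:55, 15:10–18:00.
Pablo free within 10:00–18:00: 10:10–12:05, 12:15–14:45, 15:05–18:00.
Freya ∩ Pablo: 10:10–12:05, 12:15–12:25, 13:00–14:25, 14:30–14:45, 15:10–18:00.
Total common minutes: 115 + 10 + 85 + 15 + 170 = 395.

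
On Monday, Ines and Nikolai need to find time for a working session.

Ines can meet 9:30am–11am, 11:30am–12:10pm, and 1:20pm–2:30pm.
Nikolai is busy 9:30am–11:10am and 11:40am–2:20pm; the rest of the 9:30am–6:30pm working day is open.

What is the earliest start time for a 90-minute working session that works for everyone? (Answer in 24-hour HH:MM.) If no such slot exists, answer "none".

Nikolai free within 09:30–18:30: 11:10–11:40, 14:20–18:30.
Ines ∩ Nikolai: 11:30–11:40, 14:20–14:30.
Windows ≥ 90 min: (none).

none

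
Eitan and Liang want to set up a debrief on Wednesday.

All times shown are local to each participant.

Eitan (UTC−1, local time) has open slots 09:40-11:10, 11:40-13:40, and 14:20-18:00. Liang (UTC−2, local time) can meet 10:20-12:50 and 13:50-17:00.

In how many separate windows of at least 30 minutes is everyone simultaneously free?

2

Eitan → UTC: 10:40–12:10, 12:40–14:40, 15:20–19:00.
Liang → UTC: 12:20–14:50, 15:50–19:00.
Eitan ∩ Liang: 12:40–14:40, 15:50–19:00.
Windows ≥ 30 min: 12:40–14:40, 15:50–19:00.
That's 2 windows.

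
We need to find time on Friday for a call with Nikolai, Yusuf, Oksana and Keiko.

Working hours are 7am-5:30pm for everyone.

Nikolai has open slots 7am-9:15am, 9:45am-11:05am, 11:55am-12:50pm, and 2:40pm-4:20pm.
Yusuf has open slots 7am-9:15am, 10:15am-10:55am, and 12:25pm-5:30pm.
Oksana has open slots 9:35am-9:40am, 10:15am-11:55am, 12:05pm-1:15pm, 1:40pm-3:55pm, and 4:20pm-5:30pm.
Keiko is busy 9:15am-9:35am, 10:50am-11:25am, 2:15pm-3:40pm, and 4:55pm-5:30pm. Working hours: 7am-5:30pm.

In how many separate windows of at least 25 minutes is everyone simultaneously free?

Keiko free within 07:00–17:30: 07:00–09:15, 09:35–10:50, 11:25–14:15, 15:40–16:55.
Nikolai ∩ Yusuf: 07:00–09:15, 10:15–10:55, 12:25–12:50, 14:40–16:20.
Nikolai ∩ Yusuf ∩ Oksana: 10:15–10:55, 12:25–12:50, 14:40–15:55.
Nikolai ∩ Yusuf ∩ Oksana ∩ Keiko: 10:15–10:50, 12:25–12:50, 15:40–15:55.
Windows ≥ 25 min: 10:15–10:50, 12:25–12:50.
That's 2 windows.

2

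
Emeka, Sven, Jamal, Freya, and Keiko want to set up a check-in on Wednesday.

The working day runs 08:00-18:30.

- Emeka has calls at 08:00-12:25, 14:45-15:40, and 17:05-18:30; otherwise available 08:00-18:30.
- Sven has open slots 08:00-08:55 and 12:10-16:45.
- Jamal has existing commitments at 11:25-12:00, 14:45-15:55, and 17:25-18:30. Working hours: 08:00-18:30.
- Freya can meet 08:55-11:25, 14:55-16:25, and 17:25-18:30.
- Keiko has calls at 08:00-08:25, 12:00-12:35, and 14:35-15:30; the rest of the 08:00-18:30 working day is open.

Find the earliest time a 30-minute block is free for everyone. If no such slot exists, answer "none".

15:55

Emeka free within 08:00–18:30: 12:25–14:45, 15:40–17:05.
Jamal free within 08:00–18:30: 08:00–11:25, 12:00–14:45, 15:55–17:25.
Keiko free within 08:00–18:30: 08:25–12:00, 12:35–14:35, 15:30–18:30.
Emeka ∩ Sven: 12:25–14:45, 15:40–16:45.
Emeka ∩ Sven ∩ Jamal: 12:25–14:45, 15:55–16:45.
Emeka ∩ Sven ∩ Jamal ∩ Freya: 15:55–16:25.
Emeka ∩ Sven ∩ Jamal ∩ Freya ∩ Keiko: 15:55–16:25.
Windows ≥ 30 min: 15:55–16:25.
Earliest such window starts at 15:55.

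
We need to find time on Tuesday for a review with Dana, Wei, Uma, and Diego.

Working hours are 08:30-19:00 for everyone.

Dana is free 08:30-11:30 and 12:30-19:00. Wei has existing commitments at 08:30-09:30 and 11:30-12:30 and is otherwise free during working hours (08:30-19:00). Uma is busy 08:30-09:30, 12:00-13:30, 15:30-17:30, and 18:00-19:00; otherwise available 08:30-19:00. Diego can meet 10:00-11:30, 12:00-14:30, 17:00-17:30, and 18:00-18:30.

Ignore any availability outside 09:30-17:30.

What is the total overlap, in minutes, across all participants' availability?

150 minutes

Wei free within 08:30–19:00: 09:30–11:30, 12:30–19:00.
Uma free within 08:30–19:00: 09:30–12:00, 13:30–15:30, 17:30–18:00.
Dana ∩ Wei: 09:30–11:30, 12:30–19:00.
Dana ∩ Wei ∩ Uma: 09:30–11:30, 13:30–15:30, 17:30–18:00.
Dana ∩ Wei ∩ Uma ∩ Diego: 10:00–11:30, 13:30–14:30.
Restricted to 09:30–17:30: 10:00–11:30, 13:30–14:30.
Total common minutes: 90 + 60 = 150.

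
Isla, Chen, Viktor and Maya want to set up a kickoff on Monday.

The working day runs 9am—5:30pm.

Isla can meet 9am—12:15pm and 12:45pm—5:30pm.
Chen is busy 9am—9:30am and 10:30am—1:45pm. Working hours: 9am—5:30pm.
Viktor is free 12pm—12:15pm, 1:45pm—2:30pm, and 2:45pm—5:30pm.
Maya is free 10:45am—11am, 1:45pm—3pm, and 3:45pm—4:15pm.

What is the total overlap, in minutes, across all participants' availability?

90 minutes

Chen free within 09:00–17:30: 09:30–10:30, 13:45–17:30.
Isla ∩ Chen: 09:30–10:30, 13:45–17:30.
Isla ∩ Chen ∩ Viktor: 13:45–14:30, 14:45–17:30.
Isla ∩ Chen ∩ Viktor ∩ Maya: 13:45–14:30, 14:45–15:00, 15:45–16:15.
Total common minutes: 45 + 15 + 30 = 90.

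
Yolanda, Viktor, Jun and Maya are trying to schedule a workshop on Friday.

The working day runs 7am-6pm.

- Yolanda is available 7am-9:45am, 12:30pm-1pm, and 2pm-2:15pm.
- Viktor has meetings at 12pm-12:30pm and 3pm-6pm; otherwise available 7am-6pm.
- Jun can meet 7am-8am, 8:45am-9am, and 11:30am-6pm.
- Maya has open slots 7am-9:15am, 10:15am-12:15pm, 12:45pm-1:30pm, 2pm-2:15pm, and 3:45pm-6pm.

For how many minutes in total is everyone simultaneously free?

105 minutes

Viktor free within 07:00–18:00: 07:00–12:00, 12:30–15:00.
Yolanda ∩ Viktor: 07:00–09:45, 12:30–13:00, 14:00–14:15.
Yolanda ∩ Viktor ∩ Jun: 07:00–08:00, 08:45–09:00, 12:30–13:00, 14:00–14:15.
Yolanda ∩ Viktor ∩ Jun ∩ Maya: 07:00–08:00, 08:45–09:00, 12:45–13:00, 14:00–14:15.
Total common minutes: 60 + 15 + 15 + 15 = 105.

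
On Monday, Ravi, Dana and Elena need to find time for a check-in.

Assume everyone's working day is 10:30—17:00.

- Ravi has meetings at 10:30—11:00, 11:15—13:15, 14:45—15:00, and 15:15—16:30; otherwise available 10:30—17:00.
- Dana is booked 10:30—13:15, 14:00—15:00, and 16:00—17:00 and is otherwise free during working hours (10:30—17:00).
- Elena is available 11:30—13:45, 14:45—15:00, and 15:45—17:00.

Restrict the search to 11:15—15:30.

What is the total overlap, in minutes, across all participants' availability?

Ravi free within 10:30–17:00: 11:00–11:15, 13:15–14:45, 15:00–15:15, 16:30–17:00.
Dana free within 10:30–17:00: 13:15–14:00, 15:00–16:00.
Ravi ∩ Dana: 13:15–14:00, 15:00–15:15.
Ravi ∩ Dana ∩ Elena: 13:15–13:45.
Restricted to 11:15–15:30: 13:15–13:45.
Total common minutes: 30.

30 minutes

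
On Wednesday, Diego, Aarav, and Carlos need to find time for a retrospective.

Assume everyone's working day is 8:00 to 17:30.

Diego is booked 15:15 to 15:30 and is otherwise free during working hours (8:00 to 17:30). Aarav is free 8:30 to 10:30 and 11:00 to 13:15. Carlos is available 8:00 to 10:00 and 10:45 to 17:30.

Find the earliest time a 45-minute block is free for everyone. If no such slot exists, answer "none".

08:30

Diego free within 08:00–17:30: 08:00–15:15, 15:30–17:30.
Diego ∩ Aarav: 08:30–10:30, 11:00–13:15.
Diego ∩ Aarav ∩ Carlos: 08:30–10:00, 11:00–13:15.
Windows ≥ 45 min: 08:30–10:00, 11:00–13:15.
Earliest such window starts at 08:30.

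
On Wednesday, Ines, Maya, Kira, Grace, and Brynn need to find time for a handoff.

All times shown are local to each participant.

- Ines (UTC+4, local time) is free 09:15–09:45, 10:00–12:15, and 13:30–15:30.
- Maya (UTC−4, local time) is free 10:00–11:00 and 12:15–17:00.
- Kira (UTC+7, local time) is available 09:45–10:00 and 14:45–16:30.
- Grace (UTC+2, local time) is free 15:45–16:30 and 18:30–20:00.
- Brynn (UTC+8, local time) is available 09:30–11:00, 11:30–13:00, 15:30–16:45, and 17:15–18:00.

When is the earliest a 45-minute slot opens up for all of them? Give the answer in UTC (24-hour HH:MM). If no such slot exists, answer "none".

none

Ines → UTC: 05:15–05:45, 06:00–08:15, 09:30–11:30.
Maya → UTC: 14:00–15:00, 16:15–21:00.
Kira → UTC: 02:45–03:00, 07:45–09:30.
Grace → UTC: 13:45–14:30, 16:30–18:00.
Brynn → UTC: 01:30–03:00, 03:30–05:00, 07:30–08:45, 09:15–10:00.
Ines ∩ Maya: (none).
Ines ∩ Maya ∩ Kira: (none).
Ines ∩ Maya ∩ Kira ∩ Grace: (none).
Ines ∩ Maya ∩ Kira ∩ Grace ∩ Brynn: (none).
Windows ≥ 45 min: (none).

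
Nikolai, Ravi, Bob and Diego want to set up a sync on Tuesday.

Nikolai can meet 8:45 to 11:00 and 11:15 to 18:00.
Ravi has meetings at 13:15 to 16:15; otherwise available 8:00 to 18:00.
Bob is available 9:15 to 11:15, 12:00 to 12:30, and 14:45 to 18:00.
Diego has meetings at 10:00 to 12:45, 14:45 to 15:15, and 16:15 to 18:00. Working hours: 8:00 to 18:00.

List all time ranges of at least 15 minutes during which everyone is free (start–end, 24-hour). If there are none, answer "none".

Ravi free within 08:00–18:00: 08:00–13:15, 16:15–18:00.
Diego free within 08:00–18:00: 08:00–10:00, 12:45–14:45, 15:15–16:15.
Nikolai ∩ Ravi: 08:45–11:00, 11:15–13:15, 16:15–18:00.
Nikolai ∩ Ravi ∩ Bob: 09:15–11:00, 12:00–12:30, 16:15–18:00.
Nikolai ∩ Ravi ∩ Bob ∩ Diego: 09:15–10:00.
Windows ≥ 15 min: 09:15–10:00.

09:15–10:00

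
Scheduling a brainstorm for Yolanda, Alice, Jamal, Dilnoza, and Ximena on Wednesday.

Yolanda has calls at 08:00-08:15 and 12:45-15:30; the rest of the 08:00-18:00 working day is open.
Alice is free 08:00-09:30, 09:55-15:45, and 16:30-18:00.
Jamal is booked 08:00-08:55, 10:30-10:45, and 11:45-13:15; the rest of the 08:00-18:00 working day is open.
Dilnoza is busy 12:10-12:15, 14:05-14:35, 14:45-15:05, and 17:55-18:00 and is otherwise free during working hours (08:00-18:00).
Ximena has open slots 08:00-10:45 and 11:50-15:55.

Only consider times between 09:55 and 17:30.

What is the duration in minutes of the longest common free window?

35 minutes

Yolanda free within 08:00–18:00: 08:15–12:45, 15:30–18:00.
Jamal free within 08:00–18:00: 08:55–10:30, 10:45–11:45, 13:15–18:00.
Dilnoza free within 08:00–18:00: 08:00–12:10, 12:15–14:05, 14:35–14:45, 15:05–17:55.
Yolanda ∩ Alice: 08:15–09:30, 09:55–12:45, 15:30–15:45, 16:30–18:00.
Yolanda ∩ Alice ∩ Jamal: 08:55–09:30, 09:55–10:30, 10:45–11:45, 15:30–15:45, 16:30–18:00.
Yolanda ∩ Alice ∩ Jamal ∩ Dilnoza: 08:55–09:30, 09:55–10:30, 10:45–11:45, 15:30–15:45, 16:30–17:55.
Yolanda ∩ Alice ∩ Jamal ∩ Dilnoza ∩ Ximena: 08:55–09:30, 09:55–10:30, 15:30–15:45.
Restricted to 09:55–17:30: 09:55–10:30, 15:30–15:45.
Common window lengths: 35, 15 min; longest is 35.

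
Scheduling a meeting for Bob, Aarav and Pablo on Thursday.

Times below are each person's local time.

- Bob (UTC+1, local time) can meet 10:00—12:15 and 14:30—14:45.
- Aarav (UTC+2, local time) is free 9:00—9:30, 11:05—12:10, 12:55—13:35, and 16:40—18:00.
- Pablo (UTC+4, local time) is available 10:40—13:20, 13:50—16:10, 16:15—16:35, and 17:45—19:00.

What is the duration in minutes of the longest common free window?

Bob → UTC: 09:00–11:15, 13:30–13:45.
Aarav → UTC: 07:00–07:30, 09:05–10:10, 10:55–11:35, 14:40–16:00.
Pablo → UTC: 06:40–09:20, 09:50–12:10, 12:15–12:35, 13:45–15:00.
Bob ∩ Aarav: 09:05–10:10, 10:55–11:15.
Bob ∩ Aarav ∩ Pablo: 09:05–09:20, 09:50–10:10, 10:55–11:15.
Common window lengths: 15, 20, 20 min; longest is 20.

20 minutes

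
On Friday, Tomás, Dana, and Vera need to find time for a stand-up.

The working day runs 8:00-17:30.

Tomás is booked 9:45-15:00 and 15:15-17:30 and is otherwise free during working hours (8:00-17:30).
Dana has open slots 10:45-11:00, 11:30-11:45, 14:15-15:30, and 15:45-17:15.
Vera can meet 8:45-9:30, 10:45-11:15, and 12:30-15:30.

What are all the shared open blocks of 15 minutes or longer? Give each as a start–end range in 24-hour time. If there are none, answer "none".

15:00–15:15

Tomás free within 08:00–17:30: 08:00–09:45, 15:00–15:15.
Tomás ∩ Dana: 15:00–15:15.
Tomás ∩ Dana ∩ Vera: 15:00–15:15.
Windows ≥ 15 min: 15:00–15:15.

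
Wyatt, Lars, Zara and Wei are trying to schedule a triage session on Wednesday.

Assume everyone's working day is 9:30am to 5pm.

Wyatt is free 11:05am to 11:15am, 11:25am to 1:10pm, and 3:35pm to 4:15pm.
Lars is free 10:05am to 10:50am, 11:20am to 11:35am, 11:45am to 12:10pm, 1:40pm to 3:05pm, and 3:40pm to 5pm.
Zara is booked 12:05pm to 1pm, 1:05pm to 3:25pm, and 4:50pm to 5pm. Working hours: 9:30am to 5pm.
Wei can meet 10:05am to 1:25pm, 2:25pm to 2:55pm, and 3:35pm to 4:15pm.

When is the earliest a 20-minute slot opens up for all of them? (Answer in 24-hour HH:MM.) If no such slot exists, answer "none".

Zara free within 09:30–17:00: 09:30–12:05, 13:00–13:05, 15:25–16:50.
Wyatt ∩ Lars: 11:25–11:35, 11:45–12:10, 15:40–16:15.
Wyatt ∩ Lars ∩ Zara: 11:25–11:35, 11:45–12:05, 15:40–16:15.
Wyatt ∩ Lars ∩ Zara ∩ Wei: 11:25–11:35, 11:45–12:05, 15:40–16:15.
Windows ≥ 20 min: 11:45–12:05, 15:40–16:15.
Earliest such window starts at 11:45.

11:45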